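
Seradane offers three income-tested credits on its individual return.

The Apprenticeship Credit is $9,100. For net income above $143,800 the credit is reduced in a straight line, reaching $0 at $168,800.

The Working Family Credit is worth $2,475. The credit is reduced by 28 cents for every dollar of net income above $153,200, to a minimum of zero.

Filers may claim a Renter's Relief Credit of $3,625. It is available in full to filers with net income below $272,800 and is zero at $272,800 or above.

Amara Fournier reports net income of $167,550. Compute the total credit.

$4,080

Apprenticeship Credit: $167,550 is $23,750 into a $25,000 phase-out range, leaving 1,250/25,000 of the credit: $9,100 × 1,250/25,000 = $455.
Working Family Credit: 28% of the $14,350 excess over $153,200 is $4,018 ≥ base, so the credit is $0.
Renter's Relief Credit: $167,550 is below the $272,800 cutoff, so the full $3,625 applies.
Total: $455 + $0 + $3,625 = $4,080.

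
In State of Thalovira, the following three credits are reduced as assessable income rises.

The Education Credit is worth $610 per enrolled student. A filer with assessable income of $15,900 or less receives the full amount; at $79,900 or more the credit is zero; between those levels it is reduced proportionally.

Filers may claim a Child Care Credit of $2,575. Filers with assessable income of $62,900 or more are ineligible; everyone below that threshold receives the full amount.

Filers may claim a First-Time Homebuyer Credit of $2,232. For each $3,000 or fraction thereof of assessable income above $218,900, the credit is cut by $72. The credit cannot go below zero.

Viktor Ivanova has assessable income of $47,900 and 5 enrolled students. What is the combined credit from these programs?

$6,332

Education Credit: base = 5 × $610 = $3,050. $47,900 is $32,000 into a $64,000 phase-out range, leaving 32,000/64,000 of the credit: $3,050 × 32,000/64,000 = $1,525.
Child Care Credit: $47,900 is below the $62,900 cutoff, so the full $2,575 applies.
First-Time Homebuyer Credit: $47,900 is at or below the $218,900 threshold, so the full $2,232 applies.
Total: $1,525 + $2,575 + $2,232 = $6,332.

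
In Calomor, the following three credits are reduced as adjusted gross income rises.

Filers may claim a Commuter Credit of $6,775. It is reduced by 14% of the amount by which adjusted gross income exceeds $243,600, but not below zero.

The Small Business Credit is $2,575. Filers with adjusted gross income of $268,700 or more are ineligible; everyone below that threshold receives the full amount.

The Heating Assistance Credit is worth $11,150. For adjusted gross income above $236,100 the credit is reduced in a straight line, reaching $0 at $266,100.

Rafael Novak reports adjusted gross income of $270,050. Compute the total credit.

Commuter Credit: 14% of the $26,450 excess over $243,600 is $3,703; credit = $6,775 − $3,703 = $3,072.
Small Business Credit: $270,050 meets or exceeds the $268,700 cutoff, so the credit is $0.
Heating Assistance Credit: $270,050 is at or above $266,100, so the credit is $0.
Total: $3,072 + $0 + $0 = $3,072.

$3,072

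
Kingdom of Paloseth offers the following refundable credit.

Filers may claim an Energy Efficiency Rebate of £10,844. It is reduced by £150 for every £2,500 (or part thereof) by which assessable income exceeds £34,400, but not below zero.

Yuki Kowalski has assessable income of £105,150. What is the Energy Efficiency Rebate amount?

£6,494

Energy Efficiency Rebate: income exceeds £34,400 by £70,750, which is 29 full-or-partial £2,500 increments; reduction = 29 × £150 = £4,350, leaving £6,494.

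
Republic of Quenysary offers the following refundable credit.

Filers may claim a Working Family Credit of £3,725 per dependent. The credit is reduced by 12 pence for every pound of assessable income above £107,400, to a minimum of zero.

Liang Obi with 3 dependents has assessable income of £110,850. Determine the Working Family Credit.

£10,761

Working Family Credit: base = 3 × £3,725 = £11,175. 12% of the £3,450 excess over £107,400 is £414; credit = £11,175 − £414 = £10,761.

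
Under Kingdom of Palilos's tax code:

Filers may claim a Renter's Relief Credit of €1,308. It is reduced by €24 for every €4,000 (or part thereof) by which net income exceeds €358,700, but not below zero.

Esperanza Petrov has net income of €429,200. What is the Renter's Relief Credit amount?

€876

Renter's Relief Credit: income exceeds €358,700 by €70,500, which is 18 full-or-partial €4,000 increments; reduction = 18 × €24 = €432, leaving €876.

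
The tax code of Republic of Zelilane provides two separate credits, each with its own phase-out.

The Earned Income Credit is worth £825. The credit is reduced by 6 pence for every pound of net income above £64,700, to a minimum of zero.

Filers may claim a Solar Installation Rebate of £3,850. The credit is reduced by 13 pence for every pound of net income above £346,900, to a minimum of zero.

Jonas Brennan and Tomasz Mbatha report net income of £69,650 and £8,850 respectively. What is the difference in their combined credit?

Jonas (£69,650): Earned Income Credit: 6% of the £4,950 excess over £64,700 is £297; credit = £825 − £297 = £528. Solar Installation Rebate: £69,650 is at or below the £346,900 threshold, so the full £3,850 applies. total £528 + £3,850 = £4,378
Tomasz (£8,850): Earned Income Credit: £8,850 is at or below the £64,700 threshold, so the full £825 applies. Solar Installation Rebate: £8,850 is at or below the £346,900 threshold, so the full £3,850 applies. total £825 + £3,850 = £4,675
Difference: |£4,378 − £4,675| = £297.

£297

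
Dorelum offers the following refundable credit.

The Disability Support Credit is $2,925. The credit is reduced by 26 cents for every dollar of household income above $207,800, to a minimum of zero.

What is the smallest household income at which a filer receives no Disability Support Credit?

$219,050

The credit falls by 26% of each dollar above $207,800, so it reaches zero when the excess is $2,925 / 26% = $11,250: income = $207,800 + $11,250 = $219,050.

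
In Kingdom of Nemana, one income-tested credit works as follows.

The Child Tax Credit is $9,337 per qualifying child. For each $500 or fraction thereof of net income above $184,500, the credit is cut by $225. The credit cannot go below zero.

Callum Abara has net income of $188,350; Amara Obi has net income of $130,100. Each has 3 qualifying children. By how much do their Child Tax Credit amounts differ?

$1,800

Callum ($188,350): Child Tax Credit: base = 3 × $9,337 = $28,011. income exceeds $184,500 by $3,850, which is 8 full-or-partial $500 increments; reduction = 8 × $225 = $1,800, leaving $26,211.
Amara ($130,100): Child Tax Credit: base = 3 × $9,337 = $28,011. $130,100 is at or below the $184,500 threshold, so the full $28,011 applies.
Difference: |$26,211 − $28,011| = $1,800.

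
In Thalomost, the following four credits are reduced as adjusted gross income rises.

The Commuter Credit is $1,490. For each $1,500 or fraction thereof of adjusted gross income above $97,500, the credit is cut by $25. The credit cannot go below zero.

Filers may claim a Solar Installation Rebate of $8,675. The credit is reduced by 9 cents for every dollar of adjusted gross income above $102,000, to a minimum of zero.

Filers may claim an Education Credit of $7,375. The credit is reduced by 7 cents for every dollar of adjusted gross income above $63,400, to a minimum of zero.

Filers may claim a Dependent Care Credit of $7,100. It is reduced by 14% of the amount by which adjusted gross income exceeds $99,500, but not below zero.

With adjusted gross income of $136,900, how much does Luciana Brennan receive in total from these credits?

$10,443

Commuter Credit: income exceeds $97,500 by $39,400, which is 27 full-or-partial $1,500 increments; reduction = 27 × $25 = $675, leaving $815.
Solar Installation Rebate: 9% of the $34,900 excess over $102,000 is $3,141; credit = $8,675 − $3,141 = $5,534.
Education Credit: 7% of the $73,500 excess over $63,400 is $5,145; credit = $7,375 − $5,145 = $2,230.
Dependent Care Credit: 14% of the $37,400 excess over $99,500 is $5,236; credit = $7,100 − $5,236 = $1,864.
Total: $815 + $5,534 + $2,230 + $1,864 = $10,443.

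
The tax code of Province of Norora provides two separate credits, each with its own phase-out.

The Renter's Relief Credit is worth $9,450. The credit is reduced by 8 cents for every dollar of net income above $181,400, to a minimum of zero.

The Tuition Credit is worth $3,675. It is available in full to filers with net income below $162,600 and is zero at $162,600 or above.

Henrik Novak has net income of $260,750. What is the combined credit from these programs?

$3,102

Renter's Relief Credit: 8% of the $79,350 excess over $181,400 is $6,348; credit = $9,450 − $6,348 = $3,102.
Tuition Credit: $260,750 meets or exceeds the $162,600 cutoff, so the credit is $0.
Total: $3,102 + $0 = $3,102.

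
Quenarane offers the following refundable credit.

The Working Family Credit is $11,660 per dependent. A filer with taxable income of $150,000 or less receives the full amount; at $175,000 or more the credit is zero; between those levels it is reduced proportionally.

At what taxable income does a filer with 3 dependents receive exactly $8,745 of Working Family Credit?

$168,750

Full credit = 3 × $11,660 = $34,980.
$8,745 is 8,745/34,980 of the full $34,980, so 26,235/34,980 of the $25,000 range has been used: income = $150,000 + $25,000 × 26,235/34,980 = $168,750.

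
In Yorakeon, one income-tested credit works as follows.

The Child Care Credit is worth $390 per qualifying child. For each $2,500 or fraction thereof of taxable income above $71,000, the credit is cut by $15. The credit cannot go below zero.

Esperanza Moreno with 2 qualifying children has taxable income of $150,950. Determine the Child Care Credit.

Child Care Credit: base = 2 × $390 = $780. income exceeds $71,000 by $79,950, which is 32 full-or-partial $2,500 increments; reduction = 32 × $15 = $480, leaving $300.

$300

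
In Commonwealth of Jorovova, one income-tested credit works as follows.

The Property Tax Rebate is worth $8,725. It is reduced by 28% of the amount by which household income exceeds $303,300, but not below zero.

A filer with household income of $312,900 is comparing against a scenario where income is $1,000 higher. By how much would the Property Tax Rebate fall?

$280

At $312,900 — 28% of the $9,600 excess over $303,300 is $2,688; credit = $8,725 − $2,688 = $6,037.
At $313,900 — 28% of the $10,600 excess over $303,300 is $2,968; credit = $8,725 − $2,968 = $5,757.
Lost: $6,037 − $5,757 = $280.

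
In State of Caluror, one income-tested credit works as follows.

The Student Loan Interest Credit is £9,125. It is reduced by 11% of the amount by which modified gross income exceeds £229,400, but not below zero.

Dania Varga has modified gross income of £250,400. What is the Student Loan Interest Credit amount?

£6,815

Student Loan Interest Credit: 11% of the £21,000 excess over £229,400 is £2,310; credit = £9,125 − £2,310 = £6,815.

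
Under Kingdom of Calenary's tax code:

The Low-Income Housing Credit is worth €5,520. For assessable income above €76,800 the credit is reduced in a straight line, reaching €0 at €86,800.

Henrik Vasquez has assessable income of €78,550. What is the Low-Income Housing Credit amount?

Low-Income Housing Credit: €78,550 is €1,750 into a €10,000 phase-out range, leaving 8,250/10,000 of the credit: €5,520 × 8,250/10,000 = €4,554.

€4,554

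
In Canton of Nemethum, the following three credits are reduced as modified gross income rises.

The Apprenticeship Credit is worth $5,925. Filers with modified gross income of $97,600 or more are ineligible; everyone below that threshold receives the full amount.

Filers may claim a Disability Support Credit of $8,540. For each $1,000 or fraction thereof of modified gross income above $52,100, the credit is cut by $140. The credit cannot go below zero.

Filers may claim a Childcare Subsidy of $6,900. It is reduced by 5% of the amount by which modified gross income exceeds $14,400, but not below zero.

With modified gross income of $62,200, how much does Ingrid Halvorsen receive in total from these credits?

Apprenticeship Credit: $62,200 is below the $97,600 cutoff, so the full $5,925 applies.
Disability Support Credit: income exceeds $52,100 by $10,100, which is 11 full-or-partial $1,000 increments; reduction = 11 × $140 = $1,540, leaving $7,000.
Childcare Subsidy: 5% of the $47,800 excess over $14,400 is $2,390; credit = $6,900 − $2,390 = $4,510.
Total: $5,925 + $7,000 + $4,510 = $17,435.

$17,435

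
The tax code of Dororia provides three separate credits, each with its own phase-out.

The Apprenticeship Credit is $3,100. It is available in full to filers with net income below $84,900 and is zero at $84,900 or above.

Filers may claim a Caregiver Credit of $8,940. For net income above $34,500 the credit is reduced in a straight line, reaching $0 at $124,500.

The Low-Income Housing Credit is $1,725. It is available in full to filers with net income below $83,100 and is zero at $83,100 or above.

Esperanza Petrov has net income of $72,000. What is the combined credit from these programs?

$10,040

Apprenticeship Credit: $72,000 is below the $84,900 cutoff, so the full $3,100 applies.
Caregiver Credit: $72,000 is $37,500 into a $90,000 phase-out range, leaving 52,500/90,000 of the credit: $8,940 × 52,500/90,000 = $5,215.
Low-Income Housing Credit: $72,000 is below the $83,100 cutoff, so the full $1,725 applies.
Total: $3,100 + $5,215 + $1,725 = $10,040.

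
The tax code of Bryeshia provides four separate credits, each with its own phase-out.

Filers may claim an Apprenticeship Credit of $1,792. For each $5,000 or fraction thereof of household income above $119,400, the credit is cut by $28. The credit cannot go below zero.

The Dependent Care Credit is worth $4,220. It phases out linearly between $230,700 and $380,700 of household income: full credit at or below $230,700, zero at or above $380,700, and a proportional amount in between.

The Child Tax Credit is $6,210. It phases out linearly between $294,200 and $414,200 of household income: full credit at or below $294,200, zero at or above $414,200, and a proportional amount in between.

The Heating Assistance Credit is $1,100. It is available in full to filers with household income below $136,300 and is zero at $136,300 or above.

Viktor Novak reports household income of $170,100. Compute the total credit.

$11,914

Apprenticeship Credit: income exceeds $119,400 by $50,700, which is 11 full-or-partial $5,000 increments; reduction = 11 × $28 = $308, leaving $1,484.
Dependent Care Credit: $170,100 is at or below the $230,700 threshold, so the full $4,220 applies.
Child Tax Credit: $170,100 is at or below the $294,200 threshold, so the full $6,210 applies.
Heating Assistance Credit: $170,100 meets or exceeds the $136,300 cutoff, so the credit is $0.
Total: $1,484 + $4,220 + $6,210 + $0 = $11,914.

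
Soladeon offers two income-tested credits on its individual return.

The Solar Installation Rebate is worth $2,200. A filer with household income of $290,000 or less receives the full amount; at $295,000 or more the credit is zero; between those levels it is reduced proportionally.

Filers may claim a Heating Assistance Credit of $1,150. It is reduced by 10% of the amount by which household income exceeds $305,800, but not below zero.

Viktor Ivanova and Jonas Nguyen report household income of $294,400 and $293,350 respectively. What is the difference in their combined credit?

$462

Viktor ($294,400): Solar Installation Rebate: $294,400 is $4,400 into a $5,000 phase-out range, leaving 600/5,000 of the credit: $2,200 × 600/5,000 = $264. Heating Assistance Credit: $294,400 is at or below the $305,800 threshold, so the full $1,150 applies. total $264 + $1,150 = $1,414
Jonas ($293,350): Solar Installation Rebate: $293,350 is $3,350 into a $5,000 phase-out range, leaving 1,650/5,000 of the credit: $2,200 × 1,650/5,000 = $726. Heating Assistance Credit: $293,350 is at or below the $305,800 threshold, so the full $1,150 applies. total $726 + $1,150 = $1,876
Difference: |$1,414 − $1,876| = $462.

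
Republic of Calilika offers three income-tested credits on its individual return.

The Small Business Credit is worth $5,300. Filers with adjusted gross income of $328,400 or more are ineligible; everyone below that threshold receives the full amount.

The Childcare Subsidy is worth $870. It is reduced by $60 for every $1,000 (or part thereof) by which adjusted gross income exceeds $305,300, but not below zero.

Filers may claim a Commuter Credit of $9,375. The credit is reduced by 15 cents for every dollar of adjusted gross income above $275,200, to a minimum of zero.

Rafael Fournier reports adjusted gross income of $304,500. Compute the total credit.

$11,150

Small Business Credit: $304,500 is below the $328,400 cutoff, so the full $5,300 applies.
Childcare Subsidy: $304,500 is at or below the $305,300 threshold, so the full $870 applies.
Commuter Credit: 15% of the $29,300 excess over $275,200 is $4,395; credit = $9,375 − $4,395 = $4,980.
Total: $5,300 + $870 + $4,980 = $11,150.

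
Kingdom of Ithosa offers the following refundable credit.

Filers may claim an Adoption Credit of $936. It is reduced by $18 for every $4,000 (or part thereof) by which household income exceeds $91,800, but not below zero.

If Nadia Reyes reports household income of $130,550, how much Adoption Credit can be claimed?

$756

Adoption Credit: income exceeds $91,800 by $38,750, which is 10 full-or-partial $4,000 increments; reduction = 10 × $18 = $180, leaving $756.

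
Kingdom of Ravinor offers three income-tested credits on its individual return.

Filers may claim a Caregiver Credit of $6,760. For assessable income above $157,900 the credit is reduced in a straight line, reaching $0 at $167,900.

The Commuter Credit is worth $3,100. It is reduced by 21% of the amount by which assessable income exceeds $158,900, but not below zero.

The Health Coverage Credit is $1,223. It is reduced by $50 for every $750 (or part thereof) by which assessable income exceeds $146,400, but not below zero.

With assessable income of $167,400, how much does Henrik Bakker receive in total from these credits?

Caregiver Credit: $167,400 is $9,500 into a $10,000 phase-out range, leaving 500/10,000 of the credit: $6,760 × 500/10,000 = $338.
Commuter Credit: 21% of the $8,500 excess over $158,900 is $1,785; credit = $3,100 − $1,785 = $1,315.
Health Coverage Credit: income exceeds $146,400 by $21,000 → 28 increments × $50 = $1,400 ≥ base, so the credit is $0.
Total: $338 + $1,315 + $0 = $1,653.

$1,653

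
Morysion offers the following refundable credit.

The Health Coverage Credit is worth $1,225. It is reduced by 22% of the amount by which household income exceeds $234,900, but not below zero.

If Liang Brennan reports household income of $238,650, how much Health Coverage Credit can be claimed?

$400

Health Coverage Credit: 22% of the $3,750 excess over $234,900 is $825; credit = $1,225 − $825 = $400.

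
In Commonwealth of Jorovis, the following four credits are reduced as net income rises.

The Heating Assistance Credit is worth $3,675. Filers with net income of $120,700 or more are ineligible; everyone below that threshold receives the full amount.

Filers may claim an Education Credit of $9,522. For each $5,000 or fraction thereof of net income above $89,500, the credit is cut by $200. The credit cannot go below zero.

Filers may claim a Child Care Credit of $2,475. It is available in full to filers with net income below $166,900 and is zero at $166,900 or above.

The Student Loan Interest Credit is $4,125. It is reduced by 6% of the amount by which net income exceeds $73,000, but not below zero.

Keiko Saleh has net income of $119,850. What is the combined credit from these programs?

$15,586

Heating Assistance Credit: $119,850 is below the $120,700 cutoff, so the full $3,675 applies.
Education Credit: income exceeds $89,500 by $30,350, which is 7 full-or-partial $5,000 increments; reduction = 7 × $200 = $1,400, leaving $8,122.
Child Care Credit: $119,850 is below the $166,900 cutoff, so the full $2,475 applies.
Student Loan Interest Credit: 6% of the $46,850 excess over $73,000 is $2,811; credit = $4,125 − $2,811 = $1,314.
Total: $3,675 + $8,122 + $2,475 + $1,314 = $15,586.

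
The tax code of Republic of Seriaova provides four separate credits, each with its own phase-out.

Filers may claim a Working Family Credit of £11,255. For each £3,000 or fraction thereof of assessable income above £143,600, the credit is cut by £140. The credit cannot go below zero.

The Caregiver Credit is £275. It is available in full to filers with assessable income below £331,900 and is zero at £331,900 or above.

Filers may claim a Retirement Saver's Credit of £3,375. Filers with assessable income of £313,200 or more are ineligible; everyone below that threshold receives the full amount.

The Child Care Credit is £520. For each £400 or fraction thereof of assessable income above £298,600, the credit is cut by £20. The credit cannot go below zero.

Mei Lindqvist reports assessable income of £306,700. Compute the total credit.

Working Family Credit: income exceeds £143,600 by £163,100, which is 55 full-or-partial £3,000 increments; reduction = 55 × £140 = £7,700, leaving £3,555.
Caregiver Credit: £306,700 is below the £331,900 cutoff, so the full £275 applies.
Retirement Saver's Credit: £306,700 is below the £313,200 cutoff, so the full £3,375 applies.
Child Care Credit: income exceeds £298,600 by £8,100, which is 21 full-or-partial £400 increments; reduction = 21 × £20 = £420, leaving £100.
Total: £3,555 + £275 + £3,375 + £100 = £7,305.

£7,305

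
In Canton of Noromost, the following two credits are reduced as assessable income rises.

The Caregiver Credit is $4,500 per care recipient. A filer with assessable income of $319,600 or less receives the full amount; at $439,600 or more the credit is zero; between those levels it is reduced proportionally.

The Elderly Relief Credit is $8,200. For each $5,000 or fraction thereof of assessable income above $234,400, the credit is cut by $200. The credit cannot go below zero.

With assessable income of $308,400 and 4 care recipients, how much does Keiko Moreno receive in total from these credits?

$23,200

Caregiver Credit: base = 4 × $4,500 = $18,000. $308,400 is at or below the $319,600 threshold, so the full $18,000 applies.
Elderly Relief Credit: income exceeds $234,400 by $74,000, which is 15 full-or-partial $5,000 increments; reduction = 15 × $200 = $3,000, leaving $5,200.
Total: $18,000 + $5,200 = $23,200.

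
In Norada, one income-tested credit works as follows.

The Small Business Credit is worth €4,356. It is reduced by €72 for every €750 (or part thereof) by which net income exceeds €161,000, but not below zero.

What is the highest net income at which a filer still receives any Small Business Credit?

After 60 increments the reduction is 60 × €72 = €4,320, leaving €36; one more increment wipes it out. Increment 60 ends at excess 60 × €750 = €45,000, so the highest qualifying income is €161,000 + €45,000 = €206,000.

€206,000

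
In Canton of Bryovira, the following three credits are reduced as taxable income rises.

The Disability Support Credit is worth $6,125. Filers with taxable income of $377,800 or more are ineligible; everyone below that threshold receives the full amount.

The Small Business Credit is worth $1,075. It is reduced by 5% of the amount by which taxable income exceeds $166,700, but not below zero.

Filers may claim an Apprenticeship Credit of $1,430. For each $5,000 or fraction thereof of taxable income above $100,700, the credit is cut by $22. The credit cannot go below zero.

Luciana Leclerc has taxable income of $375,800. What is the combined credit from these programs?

Disability Support Credit: $375,800 is below the $377,800 cutoff, so the full $6,125 applies.
Small Business Credit: 5% of the $209,100 excess over $166,700 is $10,455 ≥ base, so the credit is $0.
Apprenticeship Credit: income exceeds $100,700 by $275,100, which is 56 full-or-partial $5,000 increments; reduction = 56 × $22 = $1,232, leaving $198.
Total: $6,125 + $0 + $198 = $6,323.

$6,323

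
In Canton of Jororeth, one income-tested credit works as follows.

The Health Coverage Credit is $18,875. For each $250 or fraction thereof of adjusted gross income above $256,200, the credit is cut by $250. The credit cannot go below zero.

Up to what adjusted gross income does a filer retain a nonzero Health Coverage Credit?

$274,950

After 75 increments the reduction is 75 × $250 = $18,750, leaving $125; one more increment wipes it out. Increment 75 ends at excess 75 × $250 = $18,750, so the highest qualifying income is $256,200 + $18,750 = $274,950.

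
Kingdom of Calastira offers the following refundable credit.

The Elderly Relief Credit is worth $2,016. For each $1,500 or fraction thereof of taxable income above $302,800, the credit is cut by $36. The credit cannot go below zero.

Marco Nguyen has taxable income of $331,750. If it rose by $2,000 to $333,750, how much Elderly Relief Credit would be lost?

At $331,750 — income exceeds $302,800 by $28,950, which is 20 full-or-partial $1,500 increments; reduction = 20 × $36 = $720, leaving $1,296.
At $333,750 — income exceeds $302,800 by $30,950, which is 21 full-or-partial $1,500 increments; reduction = 21 × $36 = $756, leaving $1,260.
Lost: $1,296 − $1,260 = $36.

$36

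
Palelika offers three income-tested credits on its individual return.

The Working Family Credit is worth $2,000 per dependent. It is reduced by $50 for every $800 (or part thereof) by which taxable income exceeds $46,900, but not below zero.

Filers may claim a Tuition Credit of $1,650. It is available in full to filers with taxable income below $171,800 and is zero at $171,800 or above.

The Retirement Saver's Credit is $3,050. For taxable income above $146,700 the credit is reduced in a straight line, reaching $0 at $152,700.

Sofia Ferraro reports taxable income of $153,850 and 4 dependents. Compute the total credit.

$2,950

Working Family Credit: base = 4 × $2,000 = $8,000. income exceeds $46,900 by $106,950, which is 134 full-or-partial $800 increments; reduction = 134 × $50 = $6,700, leaving $1,300.
Tuition Credit: $153,850 is below the $171,800 cutoff, so the full $1,650 applies.
Retirement Saver's Credit: $153,850 is at or above $152,700, so the credit is $0.
Total: $1,300 + $1,650 + $0 = $2,950.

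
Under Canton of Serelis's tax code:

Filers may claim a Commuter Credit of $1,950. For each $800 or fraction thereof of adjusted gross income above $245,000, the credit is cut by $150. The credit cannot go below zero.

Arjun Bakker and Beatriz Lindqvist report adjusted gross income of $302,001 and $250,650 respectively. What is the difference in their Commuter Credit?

$750

Arjun ($302,001): Commuter Credit: income exceeds $245,000 by $57,001 → 72 increments × $150 = $10,800 ≥ base, so the credit is $0.
Beatriz ($250,650): Commuter Credit: income exceeds $245,000 by $5,650, which is 8 full-or-partial $800 increments; reduction = 8 × $150 = $1,200, leaving $750.
Difference: |$0 − $750| = $750.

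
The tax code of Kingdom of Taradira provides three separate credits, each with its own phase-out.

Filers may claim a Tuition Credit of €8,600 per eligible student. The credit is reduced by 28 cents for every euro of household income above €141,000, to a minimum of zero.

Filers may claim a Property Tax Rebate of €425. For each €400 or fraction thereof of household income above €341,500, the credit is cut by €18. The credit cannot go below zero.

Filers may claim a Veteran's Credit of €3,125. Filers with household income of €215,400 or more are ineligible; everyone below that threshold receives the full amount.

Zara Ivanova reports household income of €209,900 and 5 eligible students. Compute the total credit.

€27,258

Tuition Credit: base = 5 × €8,600 = €43,000. 28% of the €68,900 excess over €141,000 is €19,292; credit = €43,000 − €19,292 = €23,708.
Property Tax Rebate: €209,900 is at or below the €341,500 threshold, so the full €425 applies.
Veteran's Credit: €209,900 is below the €215,400 cutoff, so the full €3,125 applies.
Total: €23,708 + €425 + €3,125 = €27,258.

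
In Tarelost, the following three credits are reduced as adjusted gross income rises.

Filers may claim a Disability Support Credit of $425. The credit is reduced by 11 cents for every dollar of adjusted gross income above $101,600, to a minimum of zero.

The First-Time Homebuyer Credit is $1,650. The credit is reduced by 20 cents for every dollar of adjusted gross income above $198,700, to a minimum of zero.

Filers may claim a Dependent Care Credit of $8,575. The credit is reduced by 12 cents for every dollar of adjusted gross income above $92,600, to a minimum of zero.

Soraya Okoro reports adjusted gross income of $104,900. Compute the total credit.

$8,811

Disability Support Credit: 11% of the $3,300 excess over $101,600 is $363; credit = $425 − $363 = $62.
First-Time Homebuyer Credit: $104,900 is at or below the $198,700 threshold, so the full $1,650 applies.
Dependent Care Credit: 12% of the $12,300 excess over $92,600 is $1,476; credit = $8,575 − $1,476 = $7,099.
Total: $62 + $1,650 + $7,099 = $8,811.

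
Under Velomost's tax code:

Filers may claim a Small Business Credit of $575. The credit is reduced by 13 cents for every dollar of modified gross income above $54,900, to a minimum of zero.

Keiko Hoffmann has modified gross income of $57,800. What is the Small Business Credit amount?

$198

Small Business Credit: 13% of the $2,900 excess over $54,900 is $377; credit = $575 − $377 = $198.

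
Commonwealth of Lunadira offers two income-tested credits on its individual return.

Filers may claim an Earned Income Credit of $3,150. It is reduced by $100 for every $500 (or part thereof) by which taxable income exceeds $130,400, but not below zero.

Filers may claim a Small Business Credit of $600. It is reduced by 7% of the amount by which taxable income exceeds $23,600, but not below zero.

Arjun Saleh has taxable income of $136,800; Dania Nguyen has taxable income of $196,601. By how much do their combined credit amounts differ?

Arjun ($136,800): Earned Income Credit: income exceeds $130,400 by $6,400, which is 13 full-or-partial $500 increments; reduction = 13 × $100 = $1,300, leaving $1,850. Small Business Credit: 7% of the $113,200 excess over $23,600 is $7,924 ≥ base, so the credit is $0. total $1,850 + $0 = $1,850
Dania ($196,601): Earned Income Credit: income exceeds $130,400 by $66,201 → 133 increments × $100 = $13,300 ≥ base, so the credit is $0. Small Business Credit: 7% of the $173,001 excess over $23,600 is $12,110.07 ≥ base, so the credit is $0. total $0 + $0 = $0
Difference: |$1,850 − $0| = $1,850.

$1,850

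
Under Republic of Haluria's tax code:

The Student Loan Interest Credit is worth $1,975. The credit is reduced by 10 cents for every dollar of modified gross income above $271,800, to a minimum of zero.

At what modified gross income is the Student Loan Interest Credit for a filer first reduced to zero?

The credit falls by 10% of each dollar above $271,800, so it reaches zero when the excess is $1,975 / 10% = $19,750: income = $271,800 + $19,750 = $291,550.

$291,550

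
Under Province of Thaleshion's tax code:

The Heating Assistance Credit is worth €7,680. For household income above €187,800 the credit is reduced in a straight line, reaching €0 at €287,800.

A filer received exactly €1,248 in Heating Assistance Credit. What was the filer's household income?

€1,248 is 1,248/7,680 of the full €7,680, so 6,432/7,680 of the €100,000 range has been used: income = €187,800 + €100,000 × 6,432/7,680 = €271,550.

€271,550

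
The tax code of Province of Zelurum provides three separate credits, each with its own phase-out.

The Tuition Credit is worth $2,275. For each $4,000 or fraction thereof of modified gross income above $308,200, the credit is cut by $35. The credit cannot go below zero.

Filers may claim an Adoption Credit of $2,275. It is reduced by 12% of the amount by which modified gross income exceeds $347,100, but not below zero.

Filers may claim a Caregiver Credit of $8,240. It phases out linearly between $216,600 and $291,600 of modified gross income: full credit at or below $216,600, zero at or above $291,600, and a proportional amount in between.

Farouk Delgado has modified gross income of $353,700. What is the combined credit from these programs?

$3,338

Tuition Credit: income exceeds $308,200 by $45,500, which is 12 full-or-partial $4,000 increments; reduction = 12 × $35 = $420, leaving $1,855.
Adoption Credit: 12% of the $6,600 excess over $347,100 is $792; credit = $2,275 − $792 = $1,483.
Caregiver Credit: $353,700 is at or above $291,600, so the credit is $0.
Total: $1,855 + $1,483 + $0 = $3,338.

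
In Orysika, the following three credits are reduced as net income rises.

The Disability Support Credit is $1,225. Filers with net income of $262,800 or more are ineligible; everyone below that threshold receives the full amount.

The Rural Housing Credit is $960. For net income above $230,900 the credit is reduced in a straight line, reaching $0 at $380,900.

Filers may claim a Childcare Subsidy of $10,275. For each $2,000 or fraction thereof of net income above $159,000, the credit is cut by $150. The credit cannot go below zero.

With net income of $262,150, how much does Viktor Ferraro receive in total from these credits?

$4,460

Disability Support Credit: $262,150 is below the $262,800 cutoff, so the full $1,225 applies.
Rural Housing Credit: $262,150 is $31,250 into a $150,000 phase-out range, leaving 118,750/150,000 of the credit: $960 × 118,750/150,000 = $760.
Childcare Subsidy: income exceeds $159,000 by $103,150, which is 52 full-or-partial $2,000 increments; reduction = 52 × $150 = $7,800, leaving $2,475.
Total: $1,225 + $760 + $2,475 = $4,460.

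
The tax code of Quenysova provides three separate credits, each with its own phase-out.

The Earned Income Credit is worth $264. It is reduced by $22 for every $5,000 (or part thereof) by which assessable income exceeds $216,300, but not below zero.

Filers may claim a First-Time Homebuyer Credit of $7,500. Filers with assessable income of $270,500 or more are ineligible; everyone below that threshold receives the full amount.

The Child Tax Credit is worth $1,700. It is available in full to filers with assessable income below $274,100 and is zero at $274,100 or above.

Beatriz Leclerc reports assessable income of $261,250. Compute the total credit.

Earned Income Credit: income exceeds $216,300 by $44,950, which is 9 full-or-partial $5,000 increments; reduction = 9 × $22 = $198, leaving $66.
First-Time Homebuyer Credit: $261,250 is below the $270,500 cutoff, so the full $7,500 applies.
Child Tax Credit: $261,250 is below the $274,100 cutoff, so the full $1,700 applies.
Total: $66 + $7,500 + $1,700 = $9,266.

$9,266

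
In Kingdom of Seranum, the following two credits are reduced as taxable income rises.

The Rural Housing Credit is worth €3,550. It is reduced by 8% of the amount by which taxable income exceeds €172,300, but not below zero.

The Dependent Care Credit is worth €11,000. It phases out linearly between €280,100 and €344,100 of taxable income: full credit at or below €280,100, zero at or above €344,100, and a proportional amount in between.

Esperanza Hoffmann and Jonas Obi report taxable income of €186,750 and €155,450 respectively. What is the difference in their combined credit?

Esperanza (€186,750): Rural Housing Credit: 8% of the €14,450 excess over €172,300 is €1,156; credit = €3,550 − €1,156 = €2,394. Dependent Care Credit: €186,750 is at or below the €280,100 threshold, so the full €11,000 applies. total €2,394 + €11,000 = €13,394
Jonas (€155,450): Rural Housing Credit: €155,450 is at or below the €172,300 threshold, so the full €3,550 applies. Dependent Care Credit: €155,450 is at or below the €280,100 threshold, so the full €11,000 applies. total €3,550 + €11,000 = €14,550
Difference: |€13,394 − €14,550| = €1,156.

€1,156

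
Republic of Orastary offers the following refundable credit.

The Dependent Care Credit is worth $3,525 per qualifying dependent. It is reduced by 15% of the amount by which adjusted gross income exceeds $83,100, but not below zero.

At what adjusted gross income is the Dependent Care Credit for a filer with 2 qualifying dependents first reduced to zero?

$130,100

Full credit = 2 × $3,525 = $7,050.
The credit falls by 15% of each dollar above $83,100, so it reaches zero when the excess is $7,050 / 15% = $47,000: income = $83,100 + $47,000 = $130,100.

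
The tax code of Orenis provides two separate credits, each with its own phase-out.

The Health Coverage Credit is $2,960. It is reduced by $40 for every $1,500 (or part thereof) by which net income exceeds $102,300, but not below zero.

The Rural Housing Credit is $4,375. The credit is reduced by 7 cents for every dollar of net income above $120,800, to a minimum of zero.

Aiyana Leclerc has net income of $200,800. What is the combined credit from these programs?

Health Coverage Credit: income exceeds $102,300 by $98,500, which is 66 full-or-partial $1,500 increments; reduction = 66 × $40 = $2,640, leaving $320.
Rural Housing Credit: 7% of the $80,000 excess over $120,800 is $5,600 ≥ base, so the credit is $0.
Total: $320 + $0 = $320.

$320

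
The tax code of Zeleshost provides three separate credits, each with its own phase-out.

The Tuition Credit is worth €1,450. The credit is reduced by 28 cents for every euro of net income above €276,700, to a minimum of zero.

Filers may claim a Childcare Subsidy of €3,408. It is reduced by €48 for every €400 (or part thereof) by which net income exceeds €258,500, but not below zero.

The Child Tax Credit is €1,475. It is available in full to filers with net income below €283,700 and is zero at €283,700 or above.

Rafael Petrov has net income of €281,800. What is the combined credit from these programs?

€2,073

Tuition Credit: 28% of the €5,100 excess over €276,700 is €1,428; credit = €1,450 − €1,428 = €22.
Childcare Subsidy: income exceeds €258,500 by €23,300, which is 59 full-or-partial €400 increments; reduction = 59 × €48 = €2,832, leaving €576.
Child Tax Credit: €281,800 is below the €283,700 cutoff, so the full €1,475 applies.
Total: €22 + €576 + €1,475 = €2,073.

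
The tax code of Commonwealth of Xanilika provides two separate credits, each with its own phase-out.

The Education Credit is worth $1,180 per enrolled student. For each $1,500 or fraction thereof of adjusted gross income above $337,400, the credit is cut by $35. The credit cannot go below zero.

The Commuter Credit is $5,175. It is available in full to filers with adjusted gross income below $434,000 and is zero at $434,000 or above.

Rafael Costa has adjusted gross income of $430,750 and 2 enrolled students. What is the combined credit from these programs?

Education Credit: base = 2 × $1,180 = $2,360. income exceeds $337,400 by $93,350, which is 63 full-or-partial $1,500 increments; reduction = 63 × $35 = $2,205, leaving $155.
Commuter Credit: $430,750 is below the $434,000 cutoff, so the full $5,175 applies.
Total: $155 + $5,175 = $5,330.

$5,330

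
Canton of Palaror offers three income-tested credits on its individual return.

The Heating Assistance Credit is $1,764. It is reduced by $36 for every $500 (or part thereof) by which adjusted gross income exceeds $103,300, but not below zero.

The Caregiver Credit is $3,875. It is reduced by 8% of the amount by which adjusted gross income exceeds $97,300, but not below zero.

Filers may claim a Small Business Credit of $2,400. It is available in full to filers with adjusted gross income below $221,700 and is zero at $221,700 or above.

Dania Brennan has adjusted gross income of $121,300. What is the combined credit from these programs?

Heating Assistance Credit: income exceeds $103,300 by $18,000, which is 36 full-or-partial $500 increments; reduction = 36 × $36 = $1,296, leaving $468.
Caregiver Credit: 8% of the $24,000 excess over $97,300 is $1,920; credit = $3,875 − $1,920 = $1,955.
Small Business Credit: $121,300 is below the $221,700 cutoff, so the full $2,400 applies.
Total: $468 + $1,955 + $2,400 = $4,823.

$4,823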